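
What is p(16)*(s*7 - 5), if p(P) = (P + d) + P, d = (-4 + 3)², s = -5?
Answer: -1320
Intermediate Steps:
d = 1 (d = (-1)² = 1)
p(P) = 1 + 2*P (p(P) = (P + 1) + P = (1 + P) + P = 1 + 2*P)
p(16)*(s*7 - 5) = (1 + 2*16)*(-5*7 - 5) = (1 + 32)*(-35 - 5) = 33*(-40) = -1320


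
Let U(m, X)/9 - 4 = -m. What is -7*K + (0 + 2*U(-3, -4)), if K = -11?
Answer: 203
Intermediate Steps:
U(m, X) = 36 - 9*m (U(m, X) = 36 + 9*(-m) = 36 - 9*m)
-7*K + (0 + 2*U(-3, -4)) = -7*(-11) + (0 + 2*(36 - 9*(-3))) = 77 + (0 + 2*(36 + 27)) = 77 + (0 + 2*63) = 77 + (0 + 126) = 77 + 126 = 203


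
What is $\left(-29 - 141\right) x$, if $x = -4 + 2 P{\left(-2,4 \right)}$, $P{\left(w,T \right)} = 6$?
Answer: $-1360$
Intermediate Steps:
$x = 8$ ($x = -4 + 2 \cdot 6 = -4 + 12 = 8$)
$\left(-29 - 141\right) x = \left(-29 - 141\right) 8 = \left(-170\right) 8 = -1360$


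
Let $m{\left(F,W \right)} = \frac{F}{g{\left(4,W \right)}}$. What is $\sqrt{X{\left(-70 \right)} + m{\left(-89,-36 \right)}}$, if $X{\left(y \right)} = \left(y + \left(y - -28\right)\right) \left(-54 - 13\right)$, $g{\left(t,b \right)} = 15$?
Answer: $\frac{\sqrt{1687065}}{15} \approx 86.591$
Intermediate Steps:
$m{\left(F,W \right)} = \frac{F}{15}$
$X{\left(y \right)} = -1876 - 134 y$ ($X{\left(y \right)} = \left(y + \left(y + 28\right)\right) \left(-67\right) = \left(y + \left(28 + y\right)\right) \left(-67\right) = \left(28 + 2 y\right) \left(-67\right) = -1876 - 134 y$)
$\sqrt{X{\left(-70 \right)} + m{\left(-89,-36 \right)}} = \sqrt{\left(-1876 - -9380\right) + \frac{1}{15} \left(-89\right)} = \sqrt{\left(-1876 + 9380\right) - \frac{89}{15}} = \sqrt{7504 - \frac{89}{15}} = \sqrt{\frac{112471}{15}} = \frac{\sqrt{1687065}}{15}$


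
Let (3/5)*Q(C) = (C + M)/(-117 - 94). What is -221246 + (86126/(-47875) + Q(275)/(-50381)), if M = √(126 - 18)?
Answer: -337798906440426923/1526789907375 + 10*√3/10630391 ≈ -2.2125e+5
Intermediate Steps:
M = 6*√3 (M = √108 = 6*√3 ≈ 10.392)
Q(C) = -10*√3/211 - 5*C/633 (Q(C) = 5*((C + 6*√3)/(-117 - 94))/3 = 5*((C + 6*√3)/(-211))/3 = 5*((C + 6*√3)*(-1/211))/3 = 5*(-6*√3/211 - C/211)/3 = -10*√3/211 - 5*C/633)
-221246 + (86126/(-47875) + Q(275)/(-50381)) = -221246 + (86126/(-47875) + (-10*√3/211 - 5/633*275)/(-50381)) = -221246 + (86126*(-1/47875) + (-10*√3/211 - 1375/633)*(-1/50381)) = -221246 + (-86126/47875 + (-1375/633 - 10*√3/211)*(-1/50381)) = -221246 + (-86126/47875 + (1375/31891173 + 10*√3/10630391)) = -221246 + (-2746593337673/1526789907375 + 10*√3/10630391) = -337798906440426923/1526789907375 + 10*√3/10630391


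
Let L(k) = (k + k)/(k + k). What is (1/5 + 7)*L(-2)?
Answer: 36/5 ≈ 7.2000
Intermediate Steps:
L(k) = 1 (L(k) = (2*k)/((2*k)) = (2*k)*(1/(2*k)) = 1)
(1/5 + 7)*L(-2) = (1/5 + 7)*1 = (⅕ + 7)*1 = (36/5)*1 = 36/5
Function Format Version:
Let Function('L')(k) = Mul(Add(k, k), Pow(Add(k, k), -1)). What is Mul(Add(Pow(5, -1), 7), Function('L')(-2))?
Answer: Rational(36, 5) ≈ 7.2000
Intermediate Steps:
Function('L')(k) = 1 (Function('L')(k) = Mul(Mul(2, k), Pow(Mul(2, k), -1)) = Mul(Mul(2, k), Mul(Rational(1, 2), Pow(k, -1))) = 1)
Mul(Add(Pow(5, -1), 7), Function('L')(-2)) = Mul(Add(Pow(5, -1), 7), 1) = Mul(Add(Rational(1, 5), 7), 1) = Mul(Rational(36, 5), 1) = Rational(36, 5)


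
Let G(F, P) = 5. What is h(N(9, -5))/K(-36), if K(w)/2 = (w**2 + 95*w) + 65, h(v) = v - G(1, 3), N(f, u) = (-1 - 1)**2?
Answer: 1/4118 ≈ 0.00024284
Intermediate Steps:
N(f, u) = 4 (N(f, u) = (-2)**2 = 4)
h(v) = -5 + v (h(v) = v - 1*5 = v - 5 = -5 + v)
K(w) = 130 + 2*w**2 + 190*w (K(w) = 2*((w**2 + 95*w) + 65) = 2*(65 + w**2 + 95*w) = 130 + 2*w**2 + 190*w)
h(N(9, -5))/K(-36) = (-5 + 4)/(130 + 2*(-36)**2 + 190*(-36)) = -1/(130 + 2*1296 - 6840) = -1/(130 + 2592 - 6840) = -1/(-4118) = -1*(-1/4118) = 1/4118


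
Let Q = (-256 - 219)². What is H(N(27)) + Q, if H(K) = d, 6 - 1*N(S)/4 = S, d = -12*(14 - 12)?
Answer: 225601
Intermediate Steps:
d = -24 (d = -12*2 = -24)
N(S) = 24 - 4*S
H(K) = -24
Q = 225625 (Q = (-475)² = 225625)
H(N(27)) + Q = -24 + 225625 = 225601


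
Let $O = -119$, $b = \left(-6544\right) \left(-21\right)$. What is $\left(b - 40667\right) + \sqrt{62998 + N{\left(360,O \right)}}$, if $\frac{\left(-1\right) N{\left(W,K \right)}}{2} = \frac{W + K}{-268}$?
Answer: $96757 + \frac{3 \sqrt{125691598}}{134} \approx 97008.0$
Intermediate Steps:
$b = 137424$
$N{\left(W,K \right)} = \frac{K}{134} + \frac{W}{134}$ ($N{\left(W,K \right)} = - 2 \frac{W + K}{-268} = - 2 \left(K + W\right) \left(- \frac{1}{268}\right) = - 2 \left(- \frac{K}{268} - \frac{W}{268}\right) = \frac{K}{134} + \frac{W}{134}$)
$\left(b - 40667\right) + \sqrt{62998 + N{\left(360,O \right)}} = \left(137424 - 40667\right) + \sqrt{62998 + \left(\frac{1}{134} \left(-119\right) + \frac{1}{134} \cdot 360\right)} = 96757 + \sqrt{62998 + \left(- \frac{119}{134} + \frac{180}{67}\right)} = 96757 + \sqrt{62998 + \frac{241}{134}} = 96757 + \sqrt{\frac{8441973}{134}} = 96757 + \frac{3 \sqrt{125691598}}{134}$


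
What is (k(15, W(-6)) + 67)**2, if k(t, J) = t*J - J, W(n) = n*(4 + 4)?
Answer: 366025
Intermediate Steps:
W(n) = 8*n (W(n) = n*8 = 8*n)
k(t, J) = -J + J*t (k(t, J) = J*t - J = -J + J*t)
(k(15, W(-6)) + 67)**2 = ((8*(-6))*(-1 + 15) + 67)**2 = (-48*14 + 67)**2 = (-672 + 67)**2 = (-605)**2 = 366025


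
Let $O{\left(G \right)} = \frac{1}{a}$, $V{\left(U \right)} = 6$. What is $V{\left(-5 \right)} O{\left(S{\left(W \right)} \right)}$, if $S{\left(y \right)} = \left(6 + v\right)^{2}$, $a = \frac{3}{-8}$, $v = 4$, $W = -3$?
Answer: $-16$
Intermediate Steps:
$a = - \frac{3}{8}$ ($a = 3 \left(- \frac{1}{8}\right) = - \frac{3}{8} \approx -0.375$)
$S{\left(y \right)} = 100$ ($S{\left(y \right)} = \left(6 + 4\right)^{2} = 10^{2} = 100$)
$O{\left(G \right)} = - \frac{8}{3}$ ($O{\left(G \right)} = \frac{1}{- \frac{3}{8}} = - \frac{8}{3}$)
$V{\left(-5 \right)} O{\left(S{\left(W \right)} \right)} = 6 \left(- \frac{8}{3}\right) = -16$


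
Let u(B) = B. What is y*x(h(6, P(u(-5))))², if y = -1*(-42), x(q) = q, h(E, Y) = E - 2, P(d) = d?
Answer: 672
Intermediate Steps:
h(E, Y) = -2 + E
y = 42
y*x(h(6, P(u(-5))))² = 42*(-2 + 6)² = 42*4² = 42*16 = 672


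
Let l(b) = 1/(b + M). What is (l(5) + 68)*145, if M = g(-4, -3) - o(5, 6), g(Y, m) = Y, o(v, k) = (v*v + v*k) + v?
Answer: 581595/59 ≈ 9857.5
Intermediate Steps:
o(v, k) = v + v² + k*v (o(v, k) = (v² + k*v) + v = v + v² + k*v)
M = -64 (M = -4 - 5*(1 + 6 + 5) = -4 - 5*12 = -4 - 1*60 = -4 - 60 = -64)
l(b) = 1/(-64 + b) (l(b) = 1/(b - 64) = 1/(-64 + b))
(l(5) + 68)*145 = (1/(-64 + 5) + 68)*145 = (1/(-59) + 68)*145 = (-1/59 + 68)*145 = (4011/59)*145 = 581595/59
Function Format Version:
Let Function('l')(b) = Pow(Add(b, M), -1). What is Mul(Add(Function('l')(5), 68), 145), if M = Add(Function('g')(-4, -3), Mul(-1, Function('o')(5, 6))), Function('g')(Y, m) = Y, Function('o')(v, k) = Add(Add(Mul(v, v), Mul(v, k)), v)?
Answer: Rational(581595, 59) ≈ 9857.5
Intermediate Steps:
Function('o')(v, k) = Add(v, Pow(v, 2), Mul(k, v)) (Function('o')(v, k) = Add(Add(Pow(v, 2), Mul(k, v)), v) = Add(v, Pow(v, 2), Mul(k, v)))
M = -64 (M = Add(-4, Mul(-1, Mul(5, Add(1, 6, 5)))) = Add(-4, Mul(-1, Mul(5, 12))) = Add(-4, Mul(-1, 60)) = Add(-4, -60) = -64)
Function('l')(b) = Pow(Add(-64, b), -1) (Function('l')(b) = Pow(Add(b, -64), -1) = Pow(Add(-64, b), -1))
Mul(Add(Function('l')(5), 68), 145) = Mul(Add(Pow(Add(-64, 5), -1), 68), 145) = Mul(Add(Pow(-59, -1), 68), 145) = Mul(Add(Rational(-1, 59), 68), 145) = Mul(Rational(4011, 59), 145) = Rational(581595, 59)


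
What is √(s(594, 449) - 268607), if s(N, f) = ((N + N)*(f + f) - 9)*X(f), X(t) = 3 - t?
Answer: I*√476068097 ≈ 21819.0*I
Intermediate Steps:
s(N, f) = (-9 + 4*N*f)*(3 - f) (s(N, f) = ((N + N)*(f + f) - 9)*(3 - f) = ((2*N)*(2*f) - 9)*(3 - f) = (4*N*f - 9)*(3 - f) = (-9 + 4*N*f)*(3 - f))
√(s(594, 449) - 268607) = √(-(-9 + 4*594*449)*(-3 + 449) - 268607) = √(-1*(-9 + 1066824)*446 - 268607) = √(-1*1066815*446 - 268607) = √(-475799490 - 268607) = √(-476068097) = I*√476068097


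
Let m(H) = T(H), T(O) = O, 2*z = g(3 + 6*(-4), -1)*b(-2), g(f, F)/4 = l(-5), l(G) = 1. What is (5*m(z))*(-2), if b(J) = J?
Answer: 40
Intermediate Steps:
g(f, F) = 4 (g(f, F) = 4*1 = 4)
z = -4 (z = (4*(-2))/2 = (½)*(-8) = -4)
m(H) = H
(5*m(z))*(-2) = (5*(-4))*(-2) = -20*(-2) = 40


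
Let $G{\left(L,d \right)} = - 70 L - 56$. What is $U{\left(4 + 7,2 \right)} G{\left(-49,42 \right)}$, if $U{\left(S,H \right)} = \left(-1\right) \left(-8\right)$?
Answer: $26992$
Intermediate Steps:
$G{\left(L,d \right)} = -56 - 70 L$
$U{\left(S,H \right)} = 8$
$U{\left(4 + 7,2 \right)} G{\left(-49,42 \right)} = 8 \left(-56 - -3430\right) = 8 \left(-56 + 3430\right) = 8 \cdot 3374 = 26992$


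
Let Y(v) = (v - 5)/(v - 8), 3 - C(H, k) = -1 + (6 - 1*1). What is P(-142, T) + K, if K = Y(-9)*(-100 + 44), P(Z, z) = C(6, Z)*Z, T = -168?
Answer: 1630/17 ≈ 95.882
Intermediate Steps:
C(H, k) = -1 (C(H, k) = 3 - (-1 + (6 - 1*1)) = 3 - (-1 + (6 - 1)) = 3 - (-1 + 5) = 3 - 1*4 = 3 - 4 = -1)
Y(v) = (-5 + v)/(-8 + v)
P(Z, z) = -Z
K = -784/17 (K = ((-5 - 9)/(-8 - 9))*(-100 + 44) = (-14/(-17))*(-56) = -1/17*(-14)*(-56) = (14/17)*(-56) = -784/17 ≈ -46.118)
P(-142, T) + K = -1*(-142) - 784/17 = 142 - 784/17 = 1630/17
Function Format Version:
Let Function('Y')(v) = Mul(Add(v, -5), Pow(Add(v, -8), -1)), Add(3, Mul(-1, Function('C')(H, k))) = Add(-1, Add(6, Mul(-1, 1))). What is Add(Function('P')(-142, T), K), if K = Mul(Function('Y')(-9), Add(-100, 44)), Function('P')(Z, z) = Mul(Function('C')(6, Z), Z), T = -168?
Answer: Rational(1630, 17) ≈ 95.882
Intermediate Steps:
Function('C')(H, k) = -1 (Function('C')(H, k) = Add(3, Mul(-1, Add(-1, Add(6, Mul(-1, 1))))) = Add(3, Mul(-1, Add(-1, Add(6, -1)))) = Add(3, Mul(-1, Add(-1, 5))) = Add(3, Mul(-1, 4)) = Add(3, -4) = -1)
Function('Y')(v) = Mul(Pow(Add(-8, v), -1), Add(-5, v)) (Function('Y')(v) = Mul(Add(-5, v), Pow(Add(-8, v), -1)) = Mul(Pow(Add(-8, v), -1), Add(-5, v)))
Function('P')(Z, z) = Mul(-1, Z)
K = Rational(-784, 17) (K = Mul(Mul(Pow(Add(-8, -9), -1), Add(-5, -9)), Add(-100, 44)) = Mul(Mul(Pow(-17, -1), -14), -56) = Mul(Mul(Rational(-1, 17), -14), -56) = Mul(Rational(14, 17), -56) = Rational(-784, 17) ≈ -46.118)
Add(Function('P')(-142, T), K) = Add(Mul(-1, -142), Rational(-784, 17)) = Add(142, Rational(-784, 17)) = Rational(1630, 17)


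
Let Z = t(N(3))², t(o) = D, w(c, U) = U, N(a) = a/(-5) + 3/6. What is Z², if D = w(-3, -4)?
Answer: 256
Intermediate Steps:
N(a) = ½ - a/5 (N(a) = a*(-⅕) + 3*(⅙) = -a/5 + ½ = ½ - a/5)
D = -4
t(o) = -4
Z = 16 (Z = (-4)² = 16)
Z² = 16² = 256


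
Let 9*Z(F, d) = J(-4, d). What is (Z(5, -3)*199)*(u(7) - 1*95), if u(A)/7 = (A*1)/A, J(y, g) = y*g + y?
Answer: -140096/9 ≈ -15566.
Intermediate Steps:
J(y, g) = y + g*y (J(y, g) = g*y + y = y + g*y)
u(A) = 7 (u(A) = 7*((A*1)/A) = 7*(A/A) = 7*1 = 7)
Z(F, d) = -4/9 - 4*d/9 (Z(F, d) = (-4*(1 + d))/9 = (-4 - 4*d)/9 = -4/9 - 4*d/9)
(Z(5, -3)*199)*(u(7) - 1*95) = ((-4/9 - 4/9*(-3))*199)*(7 - 1*95) = ((-4/9 + 4/3)*199)*(7 - 95) = ((8/9)*199)*(-88) = (1592/9)*(-88) = -140096/9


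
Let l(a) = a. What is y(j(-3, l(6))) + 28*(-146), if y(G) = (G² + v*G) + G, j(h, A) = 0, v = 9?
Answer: -4088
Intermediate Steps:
y(G) = G² + 10*G (y(G) = (G² + 9*G) + G = G² + 10*G)
y(j(-3, l(6))) + 28*(-146) = 0*(10 + 0) + 28*(-146) = 0*10 - 4088 = 0 - 4088 = -4088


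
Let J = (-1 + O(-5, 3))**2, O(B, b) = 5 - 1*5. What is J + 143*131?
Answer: 18734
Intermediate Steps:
O(B, b) = 0 (O(B, b) = 5 - 5 = 0)
J = 1 (J = (-1 + 0)**2 = (-1)**2 = 1)
J + 143*131 = 1 + 143*131 = 1 + 18733 = 18734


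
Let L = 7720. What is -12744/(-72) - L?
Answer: -7543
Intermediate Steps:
-12744/(-72) - L = -12744/(-72) - 1*7720 = -12744*(-1)/72 - 7720 = -236*(-3/4) - 7720 = 177 - 7720 = -7543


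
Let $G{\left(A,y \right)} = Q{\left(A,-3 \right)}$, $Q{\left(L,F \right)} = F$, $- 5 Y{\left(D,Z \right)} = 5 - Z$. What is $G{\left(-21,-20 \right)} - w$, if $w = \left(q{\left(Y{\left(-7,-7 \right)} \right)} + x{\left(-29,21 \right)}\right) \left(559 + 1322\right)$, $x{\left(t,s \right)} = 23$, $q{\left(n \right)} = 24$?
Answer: $-88410$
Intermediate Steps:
$Y{\left(D,Z \right)} = -1 + \frac{Z}{5}$ ($Y{\left(D,Z \right)} = - \frac{5 - Z}{5} = -1 + \frac{Z}{5}$)
$G{\left(A,y \right)} = -3$
$w = 88407$ ($w = \left(24 + 23\right) \left(559 + 1322\right) = 47 \cdot 1881 = 88407$)
$G{\left(-21,-20 \right)} - w = -3 - 88407 = -88410$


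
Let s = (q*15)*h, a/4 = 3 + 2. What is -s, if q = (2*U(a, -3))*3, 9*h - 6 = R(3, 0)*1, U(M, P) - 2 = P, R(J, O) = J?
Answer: 90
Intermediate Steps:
a = 20 (a = 4*(3 + 2) = 4*5 = 20)
U(M, P) = 2 + P
h = 1 (h = 2/3 + (3*1)/9 = 2/3 + (1/9)*3 = 2/3 + 1/3 = 1)
q = -6 (q = (2*(2 - 3))*3 = (2*(-1))*3 = -2*3 = -6)
s = -90 (s = -6*15*1 = -90*1 = -90)
-s = -1*(-90) = 90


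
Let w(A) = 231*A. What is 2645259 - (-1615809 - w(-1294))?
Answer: 3962154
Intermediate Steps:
2645259 - (-1615809 - w(-1294)) = 2645259 - (-1615809 - 231*(-1294)) = 2645259 - (-1615809 - 1*(-298914)) = 2645259 - (-1615809 + 298914) = 2645259 - 1*(-1316895) = 2645259 + 1316895 = 3962154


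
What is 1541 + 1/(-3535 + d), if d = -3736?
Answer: 11204610/7271 ≈ 1541.0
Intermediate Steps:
1541 + 1/(-3535 + d) = 1541 + 1/(-3535 - 3736) = 1541 + 1/(-7271) = 1541 - 1/7271 = 11204610/7271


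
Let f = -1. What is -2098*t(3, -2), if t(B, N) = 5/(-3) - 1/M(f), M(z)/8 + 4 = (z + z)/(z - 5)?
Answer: 452119/132 ≈ 3425.1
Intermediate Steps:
M(z) = -32 + 16*z/(-5 + z) (M(z) = -32 + 8*((z + z)/(z - 5)) = -32 + 8*((2*z)/(-5 + z)) = -32 + 8*(2*z/(-5 + z)) = -32 + 16*z/(-5 + z))
t(B, N) = -431/264 (t(B, N) = 5/(-3) - 1/(16*(10 - 1*(-1))/(-5 - 1)) = 5*(-1/3) - 1/(16*(10 + 1)/(-6)) = -5/3 - 1/(16*(-1/6)*11) = -5/3 - 1/(-88/3) = -5/3 - 1*(-3/88) = -5/3 + 3/88 = -431/264)
-2098*t(3, -2) = -2098*(-431/264) = 452119/132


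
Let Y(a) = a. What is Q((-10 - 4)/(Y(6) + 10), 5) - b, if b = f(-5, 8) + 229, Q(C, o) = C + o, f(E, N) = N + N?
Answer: -1927/8 ≈ -240.88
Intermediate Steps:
f(E, N) = 2*N
b = 245 (b = 2*8 + 229 = 16 + 229 = 245)
Q((-10 - 4)/(Y(6) + 10), 5) - b = ((-10 - 4)/(6 + 10) + 5) - 1*245 = (-14/16 + 5) - 245 = (-14*1/16 + 5) - 245 = (-7/8 + 5) - 245 = 33/8 - 245 = -1927/8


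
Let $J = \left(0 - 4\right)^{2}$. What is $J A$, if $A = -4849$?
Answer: $-77584$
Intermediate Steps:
$J = 16$ ($J = \left(-4\right)^{2} = 16$)
$J A = 16 \left(-4849\right) = -77584$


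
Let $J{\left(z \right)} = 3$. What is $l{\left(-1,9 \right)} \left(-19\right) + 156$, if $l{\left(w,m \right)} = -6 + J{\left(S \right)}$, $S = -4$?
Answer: $213$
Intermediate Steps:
$l{\left(w,m \right)} = -3$ ($l{\left(w,m \right)} = -6 + 3 = -3$)
$l{\left(-1,9 \right)} \left(-19\right) + 156 = \left(-3\right) \left(-19\right) + 156 = 57 + 156 = 213$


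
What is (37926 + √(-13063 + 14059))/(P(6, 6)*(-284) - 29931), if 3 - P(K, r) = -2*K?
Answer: -4214/3799 - 2*√249/34191 ≈ -1.1102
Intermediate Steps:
P(K, r) = 3 + 2*K (P(K, r) = 3 - (-2)*K = 3 + 2*K)
(37926 + √(-13063 + 14059))/(P(6, 6)*(-284) - 29931) = (37926 + √(-13063 + 14059))/((3 + 2*6)*(-284) - 29931) = (37926 + √996)/((3 + 12)*(-284) - 29931) = (37926 + 2*√249)/(15*(-284) - 29931) = (37926 + 2*√249)/(-4260 - 29931) = (37926 + 2*√249)/(-34191) = (37926 + 2*√249)*(-1/34191) = -4214/3799 - 2*√249/34191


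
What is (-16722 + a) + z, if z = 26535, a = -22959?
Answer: -13146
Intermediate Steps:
(-16722 + a) + z = (-16722 - 22959) + 26535 = -39681 + 26535 = -13146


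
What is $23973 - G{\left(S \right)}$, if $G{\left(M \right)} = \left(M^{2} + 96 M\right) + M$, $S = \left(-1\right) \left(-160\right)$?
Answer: $-17147$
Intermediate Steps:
$S = 160$
$G{\left(M \right)} = M^{2} + 97 M$
$23973 - G{\left(S \right)} = 23973 - 160 \left(97 + 160\right) = 23973 - 160 \cdot 257 = 23973 - 41120 = -17147$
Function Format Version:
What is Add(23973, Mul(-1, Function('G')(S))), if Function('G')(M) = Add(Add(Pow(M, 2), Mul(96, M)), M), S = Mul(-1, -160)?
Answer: -17147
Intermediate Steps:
S = 160
Function('G')(M) = Add(Pow(M, 2), Mul(97, M))
Add(23973, Mul(-1, Function('G')(S))) = Add(23973, Mul(-1, Mul(160, Add(97, 160)))) = Add(23973, Mul(-1, Mul(160, 257))) = Add(23973, Mul(-1, 41120)) = Add(23973, -41120) = -17147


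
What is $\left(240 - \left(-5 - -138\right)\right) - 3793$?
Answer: $-3686$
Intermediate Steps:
$\left(240 - \left(-5 - -138\right)\right) - 3793 = \left(240 - \left(-5 + 138\right)\right) - 3793 = \left(240 - 133\right) - 3793 = 107 - 3793 = -3686$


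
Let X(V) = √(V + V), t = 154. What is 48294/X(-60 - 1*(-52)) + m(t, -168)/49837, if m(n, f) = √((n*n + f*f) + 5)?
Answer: -24147*I/2 + √51945/49837 ≈ 0.0045732 - 12074.0*I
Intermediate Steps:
m(n, f) = √(5 + f² + n²) (m(n, f) = √((n² + f²) + 5) = √((f² + n²) + 5) = √(5 + f² + n²))
X(V) = √2*√V (X(V) = √(2*V) = √2*√V)
48294/X(-60 - 1*(-52)) + m(t, -168)/49837 = 48294/((√2*√(-60 - 1*(-52)))) + √(5 + (-168)² + 154²)/49837 = 48294/((√2*√(-60 + 52))) + √(5 + 28224 + 23716)*(1/49837) = 48294/((√2*√(-8))) + √51945*(1/49837) = 48294/((√2*(2*I*√2))) + √51945/49837 = 48294/((4*I)) + √51945/49837 = 48294*(-I/4) + √51945/49837 = -24147*I/2 + √51945/49837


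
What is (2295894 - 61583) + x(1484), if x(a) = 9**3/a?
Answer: 3315718253/1484 ≈ 2.2343e+6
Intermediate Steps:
x(a) = 729/a
(2295894 - 61583) + x(1484) = (2295894 - 61583) + 729/1484 = 2234311 + 729*(1/1484) = 2234311 + 729/1484 = 3315718253/1484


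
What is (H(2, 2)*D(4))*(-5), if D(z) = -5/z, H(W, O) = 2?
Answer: 25/2 ≈ 12.500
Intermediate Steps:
(H(2, 2)*D(4))*(-5) = (2*(-5/4))*(-5) = -5/2*(-5) = 25/2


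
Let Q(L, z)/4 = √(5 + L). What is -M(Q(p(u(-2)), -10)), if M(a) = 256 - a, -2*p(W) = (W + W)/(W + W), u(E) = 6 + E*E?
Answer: -256 + 6*√2 ≈ -247.51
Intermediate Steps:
u(E) = 6 + E²
p(W) = -½ (p(W) = -(W + W)/(2*(W + W)) = -2*W/(2*(2*W)) = -2*W*1/(2*W)/2 = -½*1 = -½)
Q(L, z) = 4*√(5 + L)
-M(Q(p(u(-2)), -10)) = -(256 - 4*√(5 - ½)) = -(256 - 4*√(9/2)) = -(256 - 4*3*√2/2) = -(256 - 6*√2) = -256 + 6*√2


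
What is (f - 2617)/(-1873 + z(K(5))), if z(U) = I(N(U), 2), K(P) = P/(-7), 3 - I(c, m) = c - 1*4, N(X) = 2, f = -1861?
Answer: 2239/934 ≈ 2.3972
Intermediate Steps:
I(c, m) = 7 - c (I(c, m) = 3 - (c - 1*4) = 3 - (c - 4) = 3 - (-4 + c) = 3 + (4 - c) = 7 - c)
K(P) = -P/7 (K(P) = P*(-1/7) = -P/7)
z(U) = 5 (z(U) = 7 - 1*2 = 7 - 2 = 5)
(f - 2617)/(-1873 + z(K(5))) = (-1861 - 2617)/(-1873 + 5) = -4478/(-1868) = -4478*(-1/1868) = 2239/934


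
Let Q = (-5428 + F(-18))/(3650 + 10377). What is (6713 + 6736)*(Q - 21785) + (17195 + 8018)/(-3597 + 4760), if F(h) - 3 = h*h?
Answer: -4779685123149601/16313401 ≈ -2.9299e+8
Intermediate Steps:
F(h) = 3 + h² (F(h) = 3 + h*h = 3 + h²)
Q = -5101/14027 (Q = (-5428 + (3 + (-18)²))/(3650 + 10377) = (-5428 + (3 + 324))/14027 = (-5428 + 327)*(1/14027) = -5101*1/14027 = -5101/14027 ≈ -0.36366)
(6713 + 6736)*(Q - 21785) + (17195 + 8018)/(-3597 + 4760) = (6713 + 6736)*(-5101/14027 - 21785) + (17195 + 8018)/(-3597 + 4760) = 13449*(-305583296/14027) + 25213/1163 = -4109789747904/14027 + 25213*(1/1163) = -4109789747904/14027 + 25213/1163 = -4779685123149601/16313401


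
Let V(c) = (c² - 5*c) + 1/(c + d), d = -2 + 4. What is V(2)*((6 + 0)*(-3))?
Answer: 207/2 ≈ 103.50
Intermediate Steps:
d = 2
V(c) = c² + 1/(2 + c) - 5*c (V(c) = (c² - 5*c) + 1/(c + 2) = (c² - 5*c) + 1/(2 + c) = c² + 1/(2 + c) - 5*c)
V(2)*((6 + 0)*(-3)) = ((1 + 2³ - 10*2 - 3*2²)/(2 + 2))*((6 + 0)*(-3)) = ((1 + 8 - 20 - 3*4)/4)*(6*(-3)) = ((1 + 8 - 20 - 12)/4)*(-18) = ((¼)*(-23))*(-18) = -23/4*(-18) = 207/2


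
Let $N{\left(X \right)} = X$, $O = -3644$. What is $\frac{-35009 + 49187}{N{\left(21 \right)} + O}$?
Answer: $- \frac{14178}{3623} \approx -3.9133$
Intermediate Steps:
$\frac{-35009 + 49187}{N{\left(21 \right)} + O} = \frac{-35009 + 49187}{21 - 3644} = \frac{14178}{-3623} = 14178 \left(- \frac{1}{3623}\right) = - \frac{14178}{3623}$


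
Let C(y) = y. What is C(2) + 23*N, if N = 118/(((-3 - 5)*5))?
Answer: -1317/20 ≈ -65.850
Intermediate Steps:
N = -59/20 (N = 118/((-8*5)) = 118/(-40) = 118*(-1/40) = -59/20 ≈ -2.9500)
C(2) + 23*N = 2 + 23*(-59/20) = 2 - 1357/20 = -1317/20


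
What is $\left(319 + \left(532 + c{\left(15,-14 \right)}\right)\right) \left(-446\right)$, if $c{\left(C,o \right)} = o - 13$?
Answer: $-367504$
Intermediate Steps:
$c{\left(C,o \right)} = -13 + o$
$\left(319 + \left(532 + c{\left(15,-14 \right)}\right)\right) \left(-446\right) = \left(319 + \left(532 - 27\right)\right) \left(-446\right) = \left(319 + 505\right) \left(-446\right) = 824 \left(-446\right) = -367504$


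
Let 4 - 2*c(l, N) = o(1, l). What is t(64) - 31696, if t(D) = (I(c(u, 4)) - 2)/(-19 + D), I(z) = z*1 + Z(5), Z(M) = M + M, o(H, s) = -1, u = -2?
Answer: -950873/30 ≈ -31696.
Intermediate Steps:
Z(M) = 2*M
c(l, N) = 5/2 (c(l, N) = 2 - 1/2*(-1) = 2 + 1/2 = 5/2)
I(z) = 10 + z (I(z) = z*1 + 2*5 = z + 10 = 10 + z)
t(D) = 21/(2*(-19 + D)) (t(D) = ((10 + 5/2) - 2)/(-19 + D) = (25/2 - 2)/(-19 + D) = 21/(2*(-19 + D)))
t(64) - 31696 = 21/(2*(-19 + 64)) - 31696 = (21/2)/45 - 31696 = (21/2)*(1/45) - 31696 = 7/30 - 31696 = -950873/30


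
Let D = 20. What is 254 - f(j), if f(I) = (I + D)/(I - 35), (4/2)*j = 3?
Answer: 17061/67 ≈ 254.64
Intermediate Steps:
j = 3/2 (j = (1/2)*3 = 3/2 ≈ 1.5000)
f(I) = (20 + I)/(-35 + I) (f(I) = (I + 20)/(I - 35) = (20 + I)/(-35 + I))
254 - f(j) = 254 - (20 + 3/2)/(-35 + 3/2) = 254 - 43/((-67/2)*2) = 254 - (-2)*43/(67*2) = 254 - 1*(-43/67) = 254 + 43/67 = 17061/67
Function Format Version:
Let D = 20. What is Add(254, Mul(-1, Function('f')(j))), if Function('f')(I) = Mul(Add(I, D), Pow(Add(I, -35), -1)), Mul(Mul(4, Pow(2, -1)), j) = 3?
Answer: Rational(17061, 67) ≈ 254.64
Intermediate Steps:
j = Rational(3, 2) (j = Mul(Rational(1, 2), 3) = Rational(3, 2) ≈ 1.5000)
Function('f')(I) = Mul(Pow(Add(-35, I), -1), Add(20, I)) (Function('f')(I) = Mul(Add(I, 20), Pow(Add(I, -35), -1)) = Mul(Add(20, I), Pow(Add(-35, I), -1)) = Mul(Pow(Add(-35, I), -1), Add(20, I)))
Add(254, Mul(-1, Function('f')(j))) = Add(254, Mul(-1, Mul(Pow(Add(-35, Rational(3, 2)), -1), Add(20, Rational(3, 2))))) = Add(254, Mul(-1, Mul(Pow(Rational(-67, 2), -1), Rational(43, 2)))) = Add(254, Mul(-1, Mul(Rational(-2, 67), Rational(43, 2)))) = Add(254, Mul(-1, Rational(-43, 67))) = Add(254, Rational(43, 67)) = Rational(17061, 67)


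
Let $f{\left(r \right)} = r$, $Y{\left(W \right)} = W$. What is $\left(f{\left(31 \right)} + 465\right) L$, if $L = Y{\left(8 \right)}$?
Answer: $3968$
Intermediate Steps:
$L = 8$
$\left(f{\left(31 \right)} + 465\right) L = \left(31 + 465\right) 8 = 496 \cdot 8 = 3968$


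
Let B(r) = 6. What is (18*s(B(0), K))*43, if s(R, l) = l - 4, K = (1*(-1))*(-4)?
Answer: 0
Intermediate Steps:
K = 4 (K = -1*(-4) = 4)
s(R, l) = -4 + l
(18*s(B(0), K))*43 = (18*(-4 + 4))*43 = (18*0)*43 = 0*43 = 0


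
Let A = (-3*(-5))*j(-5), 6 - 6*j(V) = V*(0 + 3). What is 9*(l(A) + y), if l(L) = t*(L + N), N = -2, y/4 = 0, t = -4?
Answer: -1818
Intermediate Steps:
y = 0 (y = 4*0 = 0)
j(V) = 1 - V/2 (j(V) = 1 - V*(0 + 3)/6 = 1 - V*3/6 = 1 - V/2)
A = 105/2 (A = (-3*(-5))*(1 - ½*(-5)) = 15*(1 + 5/2) = 15*(7/2) = 105/2 ≈ 52.500)
l(L) = 8 - 4*L (l(L) = -4*(L - 2) = -4*(-2 + L) = 8 - 4*L)
9*(l(A) + y) = 9*((8 - 4*105/2) + 0) = 9*((8 - 210) + 0) = 9*(-202 + 0) = 9*(-202) = -1818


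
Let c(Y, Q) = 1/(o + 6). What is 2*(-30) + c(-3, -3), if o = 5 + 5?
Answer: -959/16 ≈ -59.938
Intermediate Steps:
o = 10
c(Y, Q) = 1/16 (c(Y, Q) = 1/(10 + 6) = 1/16)
2*(-30) + c(-3, -3) = 2*(-30) + 1/16 = -60 + 1/16 = -959/16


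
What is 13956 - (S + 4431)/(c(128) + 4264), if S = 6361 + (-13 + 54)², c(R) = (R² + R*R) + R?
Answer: 518592487/37160 ≈ 13956.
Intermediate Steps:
c(R) = R + 2*R² (c(R) = (R² + R²) + R = 2*R² + R = R + 2*R²)
S = 8042 (S = 6361 + 41² = 6361 + 1681 = 8042)
13956 - (S + 4431)/(c(128) + 4264) = 13956 - (8042 + 4431)/(128*(1 + 2*128) + 4264) = 13956 - 12473/(128*(1 + 256) + 4264) = 13956 - 12473/(128*257 + 4264) = 13956 - 12473/(32896 + 4264) = 13956 - 12473/37160 = 518592487/37160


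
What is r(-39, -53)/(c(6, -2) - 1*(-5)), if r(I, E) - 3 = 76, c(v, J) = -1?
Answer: 79/4 ≈ 19.750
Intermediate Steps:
r(I, E) = 79 (r(I, E) = 3 + 76 = 79)
r(-39, -53)/(c(6, -2) - 1*(-5)) = 79/(-1 - 1*(-5)) = 79/(-1 + 5) = 79/4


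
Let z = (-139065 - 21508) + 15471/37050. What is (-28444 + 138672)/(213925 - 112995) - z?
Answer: 20015275701129/124648550 ≈ 1.6057e+5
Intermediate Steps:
z = -1983071393/12350 (z = -160573 + 15471*(1/37050) = -160573 + 5157/12350 = -1983071393/12350 ≈ -1.6057e+5)
(-28444 + 138672)/(213925 - 112995) - z = (-28444 + 138672)/(213925 - 112995) - 1*(-1983071393/12350) = 110228/100930 + 1983071393/12350 = 110228*(1/100930) + 1983071393/12350 = 55114/50465 + 1983071393/12350 = 20015275701129/124648550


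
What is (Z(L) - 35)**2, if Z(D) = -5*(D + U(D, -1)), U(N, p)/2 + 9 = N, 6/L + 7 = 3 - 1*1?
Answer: 5329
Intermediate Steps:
L = -6/5 (L = 6/(-7 + (3 - 1*1)) = 6/(-7 + (3 - 1)) = 6/(-7 + 2) = 6/(-5) = 6*(-1/5) = -6/5 ≈ -1.2000)
U(N, p) = -18 + 2*N
Z(D) = 90 - 15*D (Z(D) = -5*(D + (-18 + 2*D)) = -5*(-18 + 3*D) = 90 - 15*D)
(Z(L) - 35)**2 = ((90 - 15*(-6/5)) - 35)**2 = ((90 + 18) - 35)**2 = (108 - 35)**2 = 73**2 = 5329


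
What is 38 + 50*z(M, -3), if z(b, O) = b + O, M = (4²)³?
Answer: 204688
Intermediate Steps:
M = 4096 (M = 16³ = 4096)
z(b, O) = O + b
38 + 50*z(M, -3) = 38 + 50*(-3 + 4096) = 38 + 50*4093 = 38 + 204650 = 204688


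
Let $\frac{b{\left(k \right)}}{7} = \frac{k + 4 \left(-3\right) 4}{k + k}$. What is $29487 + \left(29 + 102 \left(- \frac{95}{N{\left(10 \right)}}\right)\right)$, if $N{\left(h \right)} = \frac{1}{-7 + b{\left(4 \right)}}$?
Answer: $470411$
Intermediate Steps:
$b{\left(k \right)} = \frac{7 \left(-48 + k\right)}{2 k}$ ($b{\left(k \right)} = 7 \frac{k + 4 \left(-3\right) 4}{k + k} = 7 \frac{k - 48}{2 k} = 7 \left(k - 48\right) \frac{1}{2 k} = 7 \left(-48 + k\right) \frac{1}{2 k} = 7 \frac{-48 + k}{2 k} = \frac{7 \left(-48 + k\right)}{2 k}$)
$N{\left(h \right)} = - \frac{2}{91}$ ($N{\left(h \right)} = \frac{1}{-7 + \left(\frac{7}{2} - \frac{168}{4}\right)} = \frac{1}{-7 + \left(\frac{7}{2} - 42\right)} = \frac{1}{-7 - \frac{77}{2}} = \frac{1}{- \frac{91}{2}} = - \frac{2}{91}$)
$29487 + \left(29 + 102 \left(- \frac{95}{N{\left(10 \right)}}\right)\right) = 29487 + \left(29 + 102 \left(- \frac{95}{- \frac{2}{91}}\right)\right) = 29487 + \left(29 + 102 \left(\left(-95\right) \left(- \frac{91}{2}\right)\right)\right) = 29487 + \left(29 + 102 \cdot \frac{8645}{2}\right) = 29487 + \left(29 + 440895\right) = 29487 + 440924 = 470411$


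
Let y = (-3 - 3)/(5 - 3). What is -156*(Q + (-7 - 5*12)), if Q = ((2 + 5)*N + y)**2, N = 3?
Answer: -40092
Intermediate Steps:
y = -3 (y = -6/2 = -6*1/2 = -3)
Q = 324 (Q = ((2 + 5)*3 - 3)**2 = (7*3 - 3)**2 = (21 - 3)**2 = 18**2 = 324)
-156*(Q + (-7 - 5*12)) = -156*(324 + (-7 - 5*12)) = -156*(324 + (-7 - 60)) = -156*(324 - 67) = -156*257 = -40092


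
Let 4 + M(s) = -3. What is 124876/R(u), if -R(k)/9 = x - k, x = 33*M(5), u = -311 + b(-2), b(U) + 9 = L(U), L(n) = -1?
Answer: -62438/405 ≈ -154.17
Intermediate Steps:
M(s) = -7 (M(s) = -4 - 3 = -7)
b(U) = -10 (b(U) = -9 - 1 = -10)
u = -321 (u = -311 - 10 = -321)
x = -231 (x = 33*(-7) = -231)
R(k) = 2079 + 9*k (R(k) = -9*(-231 - k) = 2079 + 9*k)
124876/R(u) = 124876/(2079 + 9*(-321)) = 124876/(2079 - 2889) = 124876/(-810) = 124876*(-1/810) = -62438/405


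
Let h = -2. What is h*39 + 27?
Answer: -51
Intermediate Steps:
h*39 + 27 = -2*39 + 27 = -78 + 27 = -51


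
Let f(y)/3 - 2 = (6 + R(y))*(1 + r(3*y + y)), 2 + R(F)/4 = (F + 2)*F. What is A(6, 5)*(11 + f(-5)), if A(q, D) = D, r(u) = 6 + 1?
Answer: 7045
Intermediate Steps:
r(u) = 7
R(F) = -8 + 4*F*(2 + F) (R(F) = -8 + 4*((F + 2)*F) = -8 + 4*((2 + F)*F) = -8 + 4*(F*(2 + F)) = -8 + 4*F*(2 + F))
f(y) = -42 + 96*y² + 192*y (f(y) = 6 + 3*((6 + (-8 + 4*y² + 8*y))*(1 + 7)) = 6 + 3*((-2 + 4*y² + 8*y)*8) = 6 + 3*(-16 + 32*y² + 64*y) = 6 + (-48 + 96*y² + 192*y) = -42 + 96*y² + 192*y)
A(6, 5)*(11 + f(-5)) = 5*(11 + (-42 + 96*(-5)² + 192*(-5))) = 5*(11 + (-42 + 96*25 - 960)) = 5*(11 + (-42 + 2400 - 960)) = 5*(11 + 1398) = 5*1409 = 7045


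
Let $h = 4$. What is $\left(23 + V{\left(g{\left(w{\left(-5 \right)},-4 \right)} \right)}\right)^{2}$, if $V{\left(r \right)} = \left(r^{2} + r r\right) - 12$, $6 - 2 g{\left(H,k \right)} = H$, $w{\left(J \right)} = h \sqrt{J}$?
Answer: $-2759 + 528 i \sqrt{5} \approx -2759.0 + 1180.6 i$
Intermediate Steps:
$w{\left(J \right)} = 4 \sqrt{J}$
$g{\left(H,k \right)} = 3 - \frac{H}{2}$
$V{\left(r \right)} = -12 + 2 r^{2}$ ($V{\left(r \right)} = \left(r^{2} + r^{2}\right) - 12 = 2 r^{2} - 12 = -12 + 2 r^{2}$)
$\left(23 + V{\left(g{\left(w{\left(-5 \right)},-4 \right)} \right)}\right)^{2} = \left(23 - \left(12 - 2 \left(3 - \frac{4 \sqrt{-5}}{2}\right)^{2}\right)\right)^{2} = \left(23 - \left(12 - 2 \left(3 - \frac{4 i \sqrt{5}}{2}\right)^{2}\right)\right)^{2} = \left(23 - \left(12 - 2 \left(3 - 2 i \sqrt{5}\right)^{2}\right)\right)^{2} = \left(11 + 2 \left(3 - 2 i \sqrt{5}\right)^{2}\right)^{2}$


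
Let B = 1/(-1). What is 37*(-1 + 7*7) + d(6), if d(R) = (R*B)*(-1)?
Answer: 1782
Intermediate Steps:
B = -1
d(R) = R (d(R) = (R*(-1))*(-1) = -R*(-1) = R)
37*(-1 + 7*7) + d(6) = 37*(-1 + 7*7) + 6 = 37*(-1 + 49) + 6 = 37*48 + 6 = 1776 + 6 = 1782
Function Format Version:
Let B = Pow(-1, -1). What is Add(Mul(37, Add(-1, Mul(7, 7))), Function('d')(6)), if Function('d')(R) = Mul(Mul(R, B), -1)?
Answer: 1782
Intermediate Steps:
B = -1
Function('d')(R) = R (Function('d')(R) = Mul(Mul(R, -1), -1) = Mul(Mul(-1, R), -1) = R)
Add(Mul(37, Add(-1, Mul(7, 7))), Function('d')(6)) = Add(Mul(37, Add(-1, Mul(7, 7))), 6) = Add(Mul(37, Add(-1, 49)), 6) = Add(Mul(37, 48), 6) = Add(1776, 6) = 1782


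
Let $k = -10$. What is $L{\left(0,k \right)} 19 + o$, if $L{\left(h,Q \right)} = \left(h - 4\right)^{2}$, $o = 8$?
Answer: $312$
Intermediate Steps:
$L{\left(h,Q \right)} = \left(-4 + h\right)^{2}$
$L{\left(0,k \right)} 19 + o = \left(-4 + 0\right)^{2} \cdot 19 + 8 = \left(-4\right)^{2} \cdot 19 + 8 = 16 \cdot 19 + 8 = 304 + 8 = 312$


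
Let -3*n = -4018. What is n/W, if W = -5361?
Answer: -4018/16083 ≈ -0.24983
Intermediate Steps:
n = 4018/3 (n = -⅓*(-4018) = 4018/3 ≈ 1339.3)
n/W = (4018/3)/(-5361) = (4018/3)*(-1/5361) = -4018/16083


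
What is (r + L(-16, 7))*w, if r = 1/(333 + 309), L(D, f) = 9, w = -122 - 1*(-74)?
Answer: -46232/107 ≈ -432.07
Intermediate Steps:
w = -48 (w = -122 + 74 = -48)
r = 1/642 ≈ 0.0015576
(r + L(-16, 7))*w = (1/642 + 9)*(-48) = (5779/642)*(-48) = -46232/107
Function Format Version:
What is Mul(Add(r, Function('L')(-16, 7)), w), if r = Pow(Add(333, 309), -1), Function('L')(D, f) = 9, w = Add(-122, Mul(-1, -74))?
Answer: Rational(-46232, 107) ≈ -432.07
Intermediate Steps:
w = -48 (w = Add(-122, 74) = -48)
r = Rational(1, 642) (r = Pow(642, -1) = Rational(1, 642) ≈ 0.0015576)
Mul(Add(r, Function('L')(-16, 7)), w) = Mul(Add(Rational(1, 642), 9), -48) = Mul(Rational(5779, 642), -48) = Rational(-46232, 107)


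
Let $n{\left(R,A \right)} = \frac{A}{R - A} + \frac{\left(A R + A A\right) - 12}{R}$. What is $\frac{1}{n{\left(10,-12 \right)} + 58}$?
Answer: $\frac{55}{3226} \approx 0.017049$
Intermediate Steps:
$n{\left(R,A \right)} = \frac{A}{R - A} + \frac{-12 + A^{2} + A R}{R}$ ($n{\left(R,A \right)} = \frac{A}{R - A} + \frac{\left(A R + A^{2}\right) - 12}{R} = \frac{A}{R - A} + \frac{\left(A^{2} + A R\right) - 12}{R} = \frac{A}{R - A} + \frac{-12 + A^{2} + A R}{R}$)
$\frac{1}{n{\left(10,-12 \right)} + 58} = \frac{1}{\frac{\left(-12\right)^{3} - -144 + 12 \cdot 10 - \left(-12\right) 10 - - 12 \cdot 10^{2}}{10 \left(-12 - 10\right)} + 58} = \frac{1}{\frac{-1728 + 144 + 120 + 120 - \left(-12\right) 100}{10 \left(-12 - 10\right)} + 58} = \frac{1}{\frac{-1728 + 144 + 120 + 120 + 1200}{10 \left(-22\right)} + 58} = \frac{1}{\frac{1}{10} \left(- \frac{1}{22}\right) \left(-144\right) + 58} = \frac{1}{\frac{36}{55} + 58} = \frac{1}{\frac{3226}{55}} = \frac{55}{3226}$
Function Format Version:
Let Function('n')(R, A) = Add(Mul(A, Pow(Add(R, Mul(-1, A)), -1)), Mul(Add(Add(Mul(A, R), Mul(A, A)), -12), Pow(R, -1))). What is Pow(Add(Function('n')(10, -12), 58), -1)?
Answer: Rational(55, 3226) ≈ 0.017049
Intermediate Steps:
Function('n')(R, A) = Add(Mul(A, Pow(Add(R, Mul(-1, A)), -1)), Mul(Pow(R, -1), Add(-12, Pow(A, 2), Mul(A, R)))) (Function('n')(R, A) = Add(Mul(A, Pow(Add(R, Mul(-1, A)), -1)), Mul(Add(Add(Mul(A, R), Pow(A, 2)), -12), Pow(R, -1))) = Add(Mul(A, Pow(Add(R, Mul(-1, A)), -1)), Mul(Add(Add(Pow(A, 2), Mul(A, R)), -12), Pow(R, -1))) = Add(Mul(A, Pow(Add(R, Mul(-1, A)), -1)), Mul(Add(-12, Pow(A, 2), Mul(A, R)), Pow(R, -1))) = Add(Mul(A, Pow(Add(R, Mul(-1, A)), -1)), Mul(Pow(R, -1), Add(-12, Pow(A, 2), Mul(A, R)))))
Pow(Add(Function('n')(10, -12), 58), -1) = Pow(Add(Mul(Pow(10, -1), Pow(Add(-12, Mul(-1, 10)), -1), Add(Pow(-12, 3), Mul(-12, -12), Mul(12, 10), Mul(-1, -12, 10), Mul(-1, -12, Pow(10, 2)))), 58), -1) = Pow(Add(Mul(Rational(1, 10), Pow(Add(-12, -10), -1), Add(-1728, 144, 120, 120, Mul(-1, -12, 100))), 58), -1) = Pow(Add(Mul(Rational(1, 10), Pow(-22, -1), Add(-1728, 144, 120, 120, 1200)), 58), -1) = Pow(Add(Mul(Rational(1, 10), Rational(-1, 22), -144), 58), -1) = Pow(Add(Rational(36, 55), 58), -1) = Pow(Rational(3226, 55), -1) = Rational(55, 3226)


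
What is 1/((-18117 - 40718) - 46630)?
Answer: -1/105465 ≈ -9.4818e-6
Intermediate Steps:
1/((-18117 - 40718) - 46630) = 1/(-58835 - 46630) = 1/(-105465) = -1/105465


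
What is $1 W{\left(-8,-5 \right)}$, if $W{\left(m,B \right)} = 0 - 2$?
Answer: $-2$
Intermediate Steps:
$W{\left(m,B \right)} = -2$ ($W{\left(m,B \right)} = 0 - 2 = -2$)
$1 W{\left(-8,-5 \right)} = 1 \left(-2\right) = -2$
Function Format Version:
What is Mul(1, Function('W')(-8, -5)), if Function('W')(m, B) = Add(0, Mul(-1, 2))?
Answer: -2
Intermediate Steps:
Function('W')(m, B) = -2 (Function('W')(m, B) = Add(0, -2) = -2)
Mul(1, Function('W')(-8, -5)) = Mul(1, -2) = -2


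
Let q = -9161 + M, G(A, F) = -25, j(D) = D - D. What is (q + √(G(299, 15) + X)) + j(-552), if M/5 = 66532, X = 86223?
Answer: 323499 + √86198 ≈ 3.2379e+5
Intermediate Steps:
j(D) = 0
M = 332660 (M = 5*66532 = 332660)
q = 323499 (q = -9161 + 332660 = 323499)
(q + √(G(299, 15) + X)) + j(-552) = (323499 + √(-25 + 86223)) + 0 = (323499 + √86198) + 0 = 323499 + √86198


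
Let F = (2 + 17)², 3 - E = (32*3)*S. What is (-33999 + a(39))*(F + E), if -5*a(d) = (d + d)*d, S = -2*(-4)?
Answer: 69906948/5 ≈ 1.3981e+7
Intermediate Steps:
S = 8
a(d) = -2*d²/5 (a(d) = -(d + d)*d/5 = -2*d*d/5 = -2*d²/5)
E = -765 (E = 3 - 32*3*8 = 3 - 96*8 = 3 - 1*768 = 3 - 768 = -765)
F = 361 (F = 19² = 361)
(-33999 + a(39))*(F + E) = (-33999 - ⅖*39²)*(361 - 765) = (-33999 - ⅖*1521)*(-404) = (-33999 - 3042/5)*(-404) = -173037/5*(-404) = 69906948/5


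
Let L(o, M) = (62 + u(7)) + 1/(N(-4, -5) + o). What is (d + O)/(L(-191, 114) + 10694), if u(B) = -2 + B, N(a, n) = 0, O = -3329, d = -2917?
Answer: -596493/1027675 ≈ -0.58043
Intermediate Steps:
L(o, M) = 67 + 1/o (L(o, M) = (62 + (-2 + 7)) + 1/(0 + o) = (62 + 5) + 1/o = 67 + 1/o)
(d + O)/(L(-191, 114) + 10694) = (-2917 - 3329)/((67 + 1/(-191)) + 10694) = -6246/((67 - 1/191) + 10694) = -6246/(12796/191 + 10694) = -6246/2055350/191 = -6246*191/2055350 = -596493/1027675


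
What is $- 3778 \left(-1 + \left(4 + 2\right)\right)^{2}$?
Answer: $-94450$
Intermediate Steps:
$- 3778 \left(-1 + \left(4 + 2\right)\right)^{2} = - 3778 \left(-1 + 6\right)^{2} = - 3778 \cdot 5^{2} = \left(-3778\right) 25 = -94450$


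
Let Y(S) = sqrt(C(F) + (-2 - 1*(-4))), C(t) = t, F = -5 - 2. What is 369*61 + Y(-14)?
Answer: 22509 + I*sqrt(5) ≈ 22509.0 + 2.2361*I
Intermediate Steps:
F = -7
Y(S) = I*sqrt(5) (Y(S) = sqrt(-7 + (-2 - 1*(-4))) = sqrt(-7 + (-2 + 4)) = sqrt(-7 + 2) = sqrt(-5) = I*sqrt(5))
369*61 + Y(-14) = 369*61 + I*sqrt(5) = 22509 + I*sqrt(5)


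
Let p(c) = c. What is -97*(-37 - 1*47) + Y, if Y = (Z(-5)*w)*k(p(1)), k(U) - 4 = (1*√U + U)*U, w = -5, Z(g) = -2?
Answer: 8208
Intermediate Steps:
k(U) = 4 + U*(U + √U) (k(U) = 4 + (1*√U + U)*U = 4 + (√U + U)*U = 4 + (U + √U)*U = 4 + U*(U + √U))
Y = 60 (Y = (-2*(-5))*(4 + 1² + 1^(3/2)) = 10*(4 + 1 + 1) = 10*6 = 60)
-97*(-37 - 1*47) + Y = -97*(-37 - 1*47) + 60 = -97*(-37 - 47) + 60 = -97*(-84) + 60 = 8148 + 60 = 8208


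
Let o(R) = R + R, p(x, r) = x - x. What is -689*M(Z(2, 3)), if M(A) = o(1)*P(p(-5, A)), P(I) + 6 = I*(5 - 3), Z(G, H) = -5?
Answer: 8268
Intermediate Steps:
p(x, r) = 0
o(R) = 2*R
P(I) = -6 + 2*I (P(I) = -6 + I*(5 - 3) = -6 + I*2 = -6 + 2*I)
M(A) = -12 (M(A) = (2*1)*(-6 + 2*0) = 2*(-6 + 0) = 2*(-6) = -12)
-689*M(Z(2, 3)) = -689*(-12) = 8268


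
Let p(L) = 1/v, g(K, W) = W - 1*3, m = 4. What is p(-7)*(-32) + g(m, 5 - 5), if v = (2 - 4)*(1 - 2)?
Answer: -19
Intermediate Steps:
g(K, W) = -3 + W (g(K, W) = W - 3 = -3 + W)
v = 2 (v = -2*(-1) = 2)
p(L) = ½ (p(L) = 1/2 = ½)
p(-7)*(-32) + g(m, 5 - 5) = (½)*(-32) + (-3 + (5 - 5)) = -16 + (-3 + 0) = -16 - 3 = -19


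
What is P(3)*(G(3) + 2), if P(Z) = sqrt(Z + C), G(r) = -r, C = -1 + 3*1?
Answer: -sqrt(5) ≈ -2.2361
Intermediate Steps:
C = 2 (C = -1 + 3 = 2)
P(Z) = sqrt(2 + Z) (P(Z) = sqrt(Z + 2) = sqrt(2 + Z))
P(3)*(G(3) + 2) = sqrt(2 + 3)*(-1*3 + 2) = sqrt(5)*(-3 + 2) = sqrt(5)*(-1) = -sqrt(5)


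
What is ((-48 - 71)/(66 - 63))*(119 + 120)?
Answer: -28441/3 ≈ -9480.3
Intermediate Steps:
((-48 - 71)/(66 - 63))*(119 + 120) = -119/3*239 = -28441/3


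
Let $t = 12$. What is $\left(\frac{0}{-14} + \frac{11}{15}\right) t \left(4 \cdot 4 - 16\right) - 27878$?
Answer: $-27878$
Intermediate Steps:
$\left(\frac{0}{-14} + \frac{11}{15}\right) t \left(4 \cdot 4 - 16\right) - 27878 = \left(\frac{0}{-14} + \frac{11}{15}\right) 12 \left(4 \cdot 4 - 16\right) - 27878 = \left(0 \left(- \frac{1}{14}\right) + 11 \cdot \frac{1}{15}\right) 12 \left(16 - 16\right) - 27878 = \left(0 + \frac{11}{15}\right) 12 \cdot 0 - 27878 = \frac{11}{15} \cdot 0 - 27878 = 0 - 27878 = -27878$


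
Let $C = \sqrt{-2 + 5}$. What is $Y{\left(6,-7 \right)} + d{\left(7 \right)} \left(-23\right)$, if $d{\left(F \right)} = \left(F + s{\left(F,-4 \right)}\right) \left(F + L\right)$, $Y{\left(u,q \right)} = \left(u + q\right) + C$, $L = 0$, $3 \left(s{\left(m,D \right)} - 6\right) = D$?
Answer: $- \frac{5638}{3} + \sqrt{3} \approx -1877.6$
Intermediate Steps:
$s{\left(m,D \right)} = 6 + \frac{D}{3}$
$C = \sqrt{3} \approx 1.732$
$Y{\left(u,q \right)} = q + u + \sqrt{3}$ ($Y{\left(u,q \right)} = \left(u + q\right) + \sqrt{3} = \left(q + u\right) + \sqrt{3} = q + u + \sqrt{3}$)
$d{\left(F \right)} = F \left(\frac{14}{3} + F\right)$ ($d{\left(F \right)} = \left(F + \left(6 + \frac{1}{3} \left(-4\right)\right)\right) \left(F + 0\right) = \left(F + \left(6 - \frac{4}{3}\right)\right) F = \left(F + \frac{14}{3}\right) F = \left(\frac{14}{3} + F\right) F = F \left(\frac{14}{3} + F\right)$)
$Y{\left(6,-7 \right)} + d{\left(7 \right)} \left(-23\right) = \left(-7 + 6 + \sqrt{3}\right) + \frac{1}{3} \cdot 7 \left(14 + 3 \cdot 7\right) \left(-23\right) = \left(-1 + \sqrt{3}\right) + \frac{1}{3} \cdot 7 \left(14 + 21\right) \left(-23\right) = \left(-1 + \sqrt{3}\right) + \frac{1}{3} \cdot 7 \cdot 35 \left(-23\right) = \left(-1 + \sqrt{3}\right) + \frac{245}{3} \left(-23\right) = \left(-1 + \sqrt{3}\right) - \frac{5635}{3} = - \frac{5638}{3} + \sqrt{3}$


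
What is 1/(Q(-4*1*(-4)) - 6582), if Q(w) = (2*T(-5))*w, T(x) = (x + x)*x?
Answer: -1/4982 ≈ -0.00020072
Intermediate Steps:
T(x) = 2*x**2 (T(x) = (2*x)*x = 2*x**2)
Q(w) = 100*w (Q(w) = (2*(2*(-5)**2))*w = (2*(2*25))*w = (2*50)*w = 100*w)
1/(Q(-4*1*(-4)) - 6582) = 1/(100*(-4*1*(-4)) - 6582) = 1/(100*(-4*(-4)) - 6582) = 1/(100*16 - 6582) = 1/(1600 - 6582) = 1/(-4982) = -1/4982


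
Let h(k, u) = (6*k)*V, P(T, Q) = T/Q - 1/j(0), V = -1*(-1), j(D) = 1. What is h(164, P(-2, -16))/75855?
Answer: 328/25285 ≈ 0.012972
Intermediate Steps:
V = 1
P(T, Q) = -1 + T/Q (P(T, Q) = T/Q - 1/1 = T/Q - 1*1 = T/Q - 1 = -1 + T/Q)
h(k, u) = 6*k (h(k, u) = (6*k)*1 = 6*k)
h(164, P(-2, -16))/75855 = (6*164)/75855 = 984*(1/75855) = 328/25285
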